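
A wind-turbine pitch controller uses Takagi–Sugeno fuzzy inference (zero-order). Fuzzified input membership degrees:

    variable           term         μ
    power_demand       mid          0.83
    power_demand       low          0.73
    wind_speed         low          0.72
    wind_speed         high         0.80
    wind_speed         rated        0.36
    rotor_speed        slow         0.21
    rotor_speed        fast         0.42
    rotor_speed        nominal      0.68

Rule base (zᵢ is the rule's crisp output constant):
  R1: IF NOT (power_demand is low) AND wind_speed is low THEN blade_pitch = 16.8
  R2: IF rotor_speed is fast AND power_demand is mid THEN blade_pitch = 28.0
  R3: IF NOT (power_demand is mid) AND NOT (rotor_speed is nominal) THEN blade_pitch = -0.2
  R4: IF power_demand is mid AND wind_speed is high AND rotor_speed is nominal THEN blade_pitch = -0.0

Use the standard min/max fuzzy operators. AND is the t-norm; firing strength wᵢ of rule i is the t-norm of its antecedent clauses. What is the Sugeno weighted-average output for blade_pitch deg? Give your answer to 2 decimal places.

10.56

R1 (z=16.8): ¬low=1−0.73=0.27, low=0.72; AND[min(a, b)] → w = 0.27
R2 (z=28.0): fast=0.42, mid=0.83; AND[min(a, b)] → w = 0.42
R3 (z=-0.2): ¬mid=1−0.83=0.17, ¬nominal=1−0.68=0.32; AND[min(a, b)] → w = 0.17
R4 (z=-0.0): mid=0.83, high=0.80, nominal=0.68; AND[min(a, b)] → w = 0.68
Weighted average = (0.27·16.8 + 0.42·28.0 + 0.17·-0.2 + 0.68·-0.0) / (0.27 + 0.42 + 0.17 + 0.68)
  = 16.2620 / 1.5400 = 10.56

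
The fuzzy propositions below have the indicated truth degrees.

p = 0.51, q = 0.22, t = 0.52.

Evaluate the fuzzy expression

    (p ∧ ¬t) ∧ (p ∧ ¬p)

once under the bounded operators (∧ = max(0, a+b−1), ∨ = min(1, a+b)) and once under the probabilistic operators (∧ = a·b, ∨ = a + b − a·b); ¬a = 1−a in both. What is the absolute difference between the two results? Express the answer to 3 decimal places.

Under bounded:
  ¬t = 1 − 0.52 = 0.48
  p ∧ ¬t = max(0, a+b−1) on (0.51, 0.48) = 0.00
  ¬p = 1 − 0.51 = 0.49
  p ∧ ¬p = max(0, a+b−1) on (0.51, 0.49) = 0.00
  (p ∧ ¬t) ∧ (p ∧ ¬p) = max(0, a+b−1) on (0.00, 0.00) = 0.00
  → value = 0.0000
Under probabilistic:
  ¬t = 1 − 0.5200 = 0.4800
  p ∧ ¬t = a·b on (0.5100, 0.4800) = 0.2448
  ¬p = 1 − 0.5100 = 0.4900
  p ∧ ¬p = a·b on (0.5100, 0.4900) = 0.2499
  (p ∧ ¬t) ∧ (p ∧ ¬p) = a·b on (0.2448, 0.2499) = 0.0612
  → value = 0.0612
|0.0000 − 0.0612| = 0.061

0.061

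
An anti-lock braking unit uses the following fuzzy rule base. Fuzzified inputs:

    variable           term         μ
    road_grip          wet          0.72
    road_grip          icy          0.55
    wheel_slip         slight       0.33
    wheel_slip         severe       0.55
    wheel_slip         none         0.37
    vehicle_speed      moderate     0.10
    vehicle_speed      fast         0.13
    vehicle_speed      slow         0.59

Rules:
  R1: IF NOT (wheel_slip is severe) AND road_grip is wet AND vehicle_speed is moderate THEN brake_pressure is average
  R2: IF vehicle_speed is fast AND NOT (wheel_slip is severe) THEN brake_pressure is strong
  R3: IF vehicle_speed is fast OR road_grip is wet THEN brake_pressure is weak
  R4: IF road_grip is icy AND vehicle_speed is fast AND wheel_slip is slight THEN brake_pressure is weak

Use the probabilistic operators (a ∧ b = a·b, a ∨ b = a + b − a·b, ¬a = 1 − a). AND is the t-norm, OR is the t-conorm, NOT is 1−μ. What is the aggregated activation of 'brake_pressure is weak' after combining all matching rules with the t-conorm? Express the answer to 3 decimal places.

R1: ¬severe=1−0.55=0.45, wet=0.72, moderate=0.10; AND[a·b] → w = 0.0324
R2: fast=0.13, ¬severe=1−0.55=0.45; AND[a·b] → w = 0.0585
R3: fast=0.13, wet=0.72; OR[a + b − a·b] → w = 0.7564
R4: icy=0.55, fast=0.13, slight=0.33; AND[a·b] → w = 0.0236
Rules with consequent 'weak': {R3, R4} → strengths 0.7564, 0.0236
Aggregate via t-conorm [a + b − a·b]: 0.7621

0.762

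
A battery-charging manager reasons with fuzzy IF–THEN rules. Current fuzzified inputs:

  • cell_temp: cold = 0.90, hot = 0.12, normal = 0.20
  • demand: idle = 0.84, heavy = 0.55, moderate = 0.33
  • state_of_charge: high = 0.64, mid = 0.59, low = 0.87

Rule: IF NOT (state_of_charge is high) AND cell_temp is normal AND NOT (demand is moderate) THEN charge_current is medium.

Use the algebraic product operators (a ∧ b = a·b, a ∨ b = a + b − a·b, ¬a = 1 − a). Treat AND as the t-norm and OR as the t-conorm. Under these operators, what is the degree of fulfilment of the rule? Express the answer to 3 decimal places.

0.048

firing strength: ¬high=1−0.64=0.36, normal=0.20, ¬moderate=1−0.33=0.67; AND[a·b] → w = 0.0482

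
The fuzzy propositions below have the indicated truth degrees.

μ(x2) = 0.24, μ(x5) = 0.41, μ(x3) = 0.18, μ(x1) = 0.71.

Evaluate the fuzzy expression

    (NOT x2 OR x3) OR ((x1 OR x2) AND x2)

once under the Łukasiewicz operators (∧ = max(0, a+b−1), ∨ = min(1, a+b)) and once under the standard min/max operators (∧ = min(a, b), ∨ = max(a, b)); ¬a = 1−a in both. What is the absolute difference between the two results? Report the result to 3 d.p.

Under Łukasiewicz:
  NOT x2 = 1 − 0.24 = 0.76
  NOT x2 OR x3 = min(1, a+b) on (0.76, 0.18) = 0.94
  x1 OR x2 = min(1, a+b) on (0.71, 0.24) = 0.95
  (x1 OR x2) AND x2 = max(0, a+b−1) on (0.95, 0.24) = 0.19
  (NOT x2 OR x3) OR ((x1 OR x2) AND x2) = min(1, a+b) on (0.94, 0.19) = 1.00
  → value = 1.0000
Under standard min/max:
  NOT x2 = 1 − 0.24 = 0.76
  NOT x2 OR x3 = max(a, b) on (0.76, 0.18) = 0.76
  x1 OR x2 = max(a, b) on (0.71, 0.24) = 0.71
  (x1 OR x2) AND x2 = min(a, b) on (0.71, 0.24) = 0.24
  (NOT x2 OR x3) OR ((x1 OR x2) AND x2) = max(a, b) on (0.76, 0.24) = 0.76
  → value = 0.7600
|1.0000 − 0.7600| = 0.240

0.240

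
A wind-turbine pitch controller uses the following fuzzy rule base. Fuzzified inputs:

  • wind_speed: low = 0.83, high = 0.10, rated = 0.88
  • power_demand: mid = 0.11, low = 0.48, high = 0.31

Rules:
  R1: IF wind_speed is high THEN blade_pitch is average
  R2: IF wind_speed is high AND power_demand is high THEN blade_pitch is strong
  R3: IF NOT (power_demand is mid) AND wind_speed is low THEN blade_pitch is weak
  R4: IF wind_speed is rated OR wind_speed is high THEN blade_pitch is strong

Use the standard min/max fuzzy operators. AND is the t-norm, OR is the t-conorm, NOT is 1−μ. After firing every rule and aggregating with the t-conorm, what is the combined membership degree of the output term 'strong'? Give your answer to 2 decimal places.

R1: high=0.10 → w = 0.10
R2: high=0.10, high=0.31; AND[min(a, b)] → w = 0.10
R3: ¬mid=1−0.11=0.89, low=0.83; AND[min(a, b)] → w = 0.83
R4: rated=0.88, high=0.10; OR[max(a, b)] → w = 0.88
Rules with consequent 'strong': {R2, R4} → strengths 0.10, 0.88
Aggregate via t-conorm [max(a, b)]: 0.88

0.88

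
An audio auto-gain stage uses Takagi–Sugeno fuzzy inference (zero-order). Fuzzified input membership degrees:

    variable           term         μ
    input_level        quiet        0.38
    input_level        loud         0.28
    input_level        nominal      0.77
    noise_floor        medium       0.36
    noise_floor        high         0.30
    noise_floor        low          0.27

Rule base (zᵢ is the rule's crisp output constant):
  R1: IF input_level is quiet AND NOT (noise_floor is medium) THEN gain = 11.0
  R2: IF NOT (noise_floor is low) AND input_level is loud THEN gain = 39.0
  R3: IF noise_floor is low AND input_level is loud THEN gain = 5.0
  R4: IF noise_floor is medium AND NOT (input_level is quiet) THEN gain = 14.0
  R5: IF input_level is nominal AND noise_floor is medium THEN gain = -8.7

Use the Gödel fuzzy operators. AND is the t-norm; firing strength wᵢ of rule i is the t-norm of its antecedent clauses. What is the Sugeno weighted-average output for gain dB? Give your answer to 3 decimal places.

11.126

R1 (z=11.0): quiet=0.38, ¬medium=1−0.36=0.64; AND[min(a, b)] → w = 0.38
R2 (z=39.0): ¬low=1−0.27=0.73, loud=0.28; AND[min(a, b)] → w = 0.28
R3 (z=5.0): low=0.27, loud=0.28; AND[min(a, b)] → w = 0.27
R4 (z=14.0): medium=0.36, ¬quiet=1−0.38=0.62; AND[min(a, b)] → w = 0.36
R5 (z=-8.7): nominal=0.77, medium=0.36; AND[min(a, b)] → w = 0.36
Weighted average = (0.38·11.0 + 0.28·39.0 + 0.27·5.0 + 0.36·14.0 + 0.36·-8.7) / (0.38 + 0.28 + 0.27 + 0.36 + 0.36)
  = 18.3580 / 1.6500 = 11.126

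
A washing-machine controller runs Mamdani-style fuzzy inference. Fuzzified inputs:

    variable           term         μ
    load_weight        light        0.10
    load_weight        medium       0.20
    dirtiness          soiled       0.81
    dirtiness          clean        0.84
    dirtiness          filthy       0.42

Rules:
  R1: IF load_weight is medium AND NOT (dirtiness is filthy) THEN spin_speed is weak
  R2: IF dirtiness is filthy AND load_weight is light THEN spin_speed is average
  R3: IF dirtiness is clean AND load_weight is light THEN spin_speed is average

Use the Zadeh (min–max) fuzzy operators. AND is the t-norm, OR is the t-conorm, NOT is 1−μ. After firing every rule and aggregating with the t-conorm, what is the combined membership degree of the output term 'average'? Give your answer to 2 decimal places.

R1: medium=0.20, ¬filthy=1−0.42=0.58; AND[min(a, b)] → w = 0.20
R2: filthy=0.42, light=0.10; AND[min(a, b)] → w = 0.10
R3: clean=0.84, light=0.10; AND[min(a, b)] → w = 0.10
Rules with consequent 'average': {R2, R3} → strengths 0.10, 0.10
Aggregate via t-conorm [max(a, b)]: 0.10

0.10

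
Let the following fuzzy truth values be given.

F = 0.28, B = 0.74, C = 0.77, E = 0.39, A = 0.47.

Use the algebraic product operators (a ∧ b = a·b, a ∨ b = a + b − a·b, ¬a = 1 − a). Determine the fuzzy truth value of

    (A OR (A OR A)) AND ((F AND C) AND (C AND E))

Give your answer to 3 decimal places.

0.055

A OR A = a + b − a·b on (0.4700, 0.4700) = 0.7191
A OR (A OR A) = a + b − a·b on (0.4700, 0.7191) = 0.8511
F AND C = a·b on (0.2800, 0.7700) = 0.2156
C AND E = a·b on (0.7700, 0.3900) = 0.3003
(F AND C) AND (C AND E) = a·b on (0.2156, 0.3003) = 0.0647
(A OR (A OR A)) AND ((F AND C) AND (C AND E)) = a·b on (0.8511, 0.0647) = 0.0551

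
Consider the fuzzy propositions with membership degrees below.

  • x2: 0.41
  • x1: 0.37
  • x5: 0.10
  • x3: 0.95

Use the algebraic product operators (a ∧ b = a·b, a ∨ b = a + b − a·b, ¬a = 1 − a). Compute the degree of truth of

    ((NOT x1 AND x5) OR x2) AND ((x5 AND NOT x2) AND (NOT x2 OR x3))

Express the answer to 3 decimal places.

0.026

NOT x1 = 1 − 0.3700 = 0.6300
NOT x1 AND x5 = a·b on (0.6300, 0.1000) = 0.0630
(NOT x1 AND x5) OR x2 = a + b − a·b on (0.0630, 0.4100) = 0.4472
NOT x2 = 1 − 0.4100 = 0.5900
x5 AND NOT x2 = a·b on (0.1000, 0.5900) = 0.0590
NOT x2 = 1 − 0.4100 = 0.5900
NOT x2 OR x3 = a + b − a·b on (0.5900, 0.9500) = 0.9795
(x5 AND NOT x2) AND (NOT x2 OR x3) = a·b on (0.0590, 0.9795) = 0.0578
((NOT x1 AND x5) OR x2) AND ((x5 AND NOT x2) AND (NOT x2 OR x3)) = a·b on (0.4472, 0.0578) = 0.0258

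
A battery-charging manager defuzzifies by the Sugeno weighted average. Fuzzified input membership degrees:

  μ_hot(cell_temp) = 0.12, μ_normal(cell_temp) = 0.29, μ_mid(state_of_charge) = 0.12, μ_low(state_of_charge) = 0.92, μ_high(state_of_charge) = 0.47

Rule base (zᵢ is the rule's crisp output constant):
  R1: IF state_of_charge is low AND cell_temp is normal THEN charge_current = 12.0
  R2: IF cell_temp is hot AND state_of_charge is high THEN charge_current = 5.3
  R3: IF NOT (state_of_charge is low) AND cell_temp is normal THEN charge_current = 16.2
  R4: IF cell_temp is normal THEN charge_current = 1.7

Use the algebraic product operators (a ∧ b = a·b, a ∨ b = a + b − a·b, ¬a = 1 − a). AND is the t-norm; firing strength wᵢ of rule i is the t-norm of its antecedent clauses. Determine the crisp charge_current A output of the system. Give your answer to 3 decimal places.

6.866

R1 (z=12.0): low=0.92, normal=0.29; AND[a·b] → w = 0.2668
R2 (z=5.3): hot=0.12, high=0.47; AND[a·b] → w = 0.0564
R3 (z=16.2): ¬low=1−0.92=0.08, normal=0.29; AND[a·b] → w = 0.0232
R4 (z=1.7): normal=0.29 → w = 0.2900
Weighted average = (0.2668·12.0 + 0.0564·5.3 + 0.0232·16.2 + 0.2900·1.7) / (0.2668 + 0.0564 + 0.0232 + 0.2900)
  = 4.3694 / 0.6364 = 6.866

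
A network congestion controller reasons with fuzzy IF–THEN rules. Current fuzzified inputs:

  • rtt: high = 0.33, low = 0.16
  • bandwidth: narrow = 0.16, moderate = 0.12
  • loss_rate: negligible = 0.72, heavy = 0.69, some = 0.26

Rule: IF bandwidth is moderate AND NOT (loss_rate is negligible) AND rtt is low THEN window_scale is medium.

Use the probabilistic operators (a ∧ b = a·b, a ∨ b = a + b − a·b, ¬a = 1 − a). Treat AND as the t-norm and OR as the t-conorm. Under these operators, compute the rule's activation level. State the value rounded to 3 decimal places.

firing strength: moderate=0.12, ¬negligible=1−0.72=0.28, low=0.16; AND[a·b] → w = 0.0054

0.005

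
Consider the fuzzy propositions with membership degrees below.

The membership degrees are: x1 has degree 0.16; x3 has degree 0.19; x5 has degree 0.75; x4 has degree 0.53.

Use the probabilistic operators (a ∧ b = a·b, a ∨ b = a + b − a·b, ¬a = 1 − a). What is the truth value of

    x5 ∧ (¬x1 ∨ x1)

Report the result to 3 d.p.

0.649

¬x1 = 1 − 0.1600 = 0.8400
¬x1 ∨ x1 = a + b − a·b on (0.8400, 0.1600) = 0.8656
x5 ∧ (¬x1 ∨ x1) = a·b on (0.7500, 0.8656) = 0.6492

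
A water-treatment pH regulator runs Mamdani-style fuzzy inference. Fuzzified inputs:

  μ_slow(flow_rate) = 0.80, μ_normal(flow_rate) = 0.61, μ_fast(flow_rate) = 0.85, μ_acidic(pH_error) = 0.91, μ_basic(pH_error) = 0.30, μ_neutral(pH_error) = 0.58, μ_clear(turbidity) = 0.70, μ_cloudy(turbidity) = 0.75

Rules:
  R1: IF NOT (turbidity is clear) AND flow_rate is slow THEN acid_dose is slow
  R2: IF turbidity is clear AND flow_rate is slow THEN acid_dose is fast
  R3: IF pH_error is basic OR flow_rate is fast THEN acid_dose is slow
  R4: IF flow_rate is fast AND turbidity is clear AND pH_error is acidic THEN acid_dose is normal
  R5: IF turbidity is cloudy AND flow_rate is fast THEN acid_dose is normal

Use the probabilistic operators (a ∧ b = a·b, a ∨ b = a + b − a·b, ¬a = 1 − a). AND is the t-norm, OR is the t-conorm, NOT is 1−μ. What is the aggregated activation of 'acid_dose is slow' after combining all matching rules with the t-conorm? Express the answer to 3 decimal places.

R1: ¬clear=1−0.70=0.30, slow=0.80; AND[a·b] → w = 0.2400
R2: clear=0.70, slow=0.80; AND[a·b] → w = 0.5600
R3: basic=0.30, fast=0.85; OR[a + b − a·b] → w = 0.8950
R4: fast=0.85, clear=0.70, acidic=0.91; AND[a·b] → w = 0.5414
R5: cloudy=0.75, fast=0.85; AND[a·b] → w = 0.6375
Rules with consequent 'slow': {R1, R3} → strengths 0.2400, 0.8950
Aggregate via t-conorm [a + b − a·b]: 0.9202

0.920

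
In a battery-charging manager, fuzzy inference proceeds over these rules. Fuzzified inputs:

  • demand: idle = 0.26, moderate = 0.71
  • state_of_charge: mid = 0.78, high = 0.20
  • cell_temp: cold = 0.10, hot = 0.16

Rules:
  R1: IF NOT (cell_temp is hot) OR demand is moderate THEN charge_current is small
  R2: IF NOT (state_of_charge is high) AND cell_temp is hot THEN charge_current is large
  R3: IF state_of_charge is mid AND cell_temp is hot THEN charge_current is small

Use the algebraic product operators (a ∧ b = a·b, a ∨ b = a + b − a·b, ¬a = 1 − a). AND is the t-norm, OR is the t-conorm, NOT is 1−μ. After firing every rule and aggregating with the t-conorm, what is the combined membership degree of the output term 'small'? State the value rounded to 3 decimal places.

0.959

R1: ¬hot=1−0.16=0.84, moderate=0.71; OR[a + b − a·b] → w = 0.9536
R2: ¬high=1−0.20=0.80, hot=0.16; AND[a·b] → w = 0.1280
R3: mid=0.78, hot=0.16; AND[a·b] → w = 0.1248
Rules with consequent 'small': {R1, R3} → strengths 0.9536, 0.1248
Aggregate via t-conorm [a + b − a·b]: 0.9594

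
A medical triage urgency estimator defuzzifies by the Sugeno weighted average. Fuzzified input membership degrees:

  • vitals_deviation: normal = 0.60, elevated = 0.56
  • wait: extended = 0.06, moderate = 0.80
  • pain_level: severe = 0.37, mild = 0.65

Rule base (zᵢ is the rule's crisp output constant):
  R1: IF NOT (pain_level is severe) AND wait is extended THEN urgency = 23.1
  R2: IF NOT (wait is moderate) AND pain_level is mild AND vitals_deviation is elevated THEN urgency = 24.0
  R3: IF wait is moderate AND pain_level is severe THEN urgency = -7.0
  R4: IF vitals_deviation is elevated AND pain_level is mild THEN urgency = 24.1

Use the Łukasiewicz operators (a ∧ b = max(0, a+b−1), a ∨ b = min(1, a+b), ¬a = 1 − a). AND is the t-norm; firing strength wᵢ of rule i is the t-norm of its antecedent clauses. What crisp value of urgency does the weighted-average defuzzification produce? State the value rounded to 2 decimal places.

R1 (z=23.1): ¬severe=1−0.37=0.63, extended=0.06; AND[max(0, a+b−1)] → w = 0.00
R2 (z=24.0): ¬moderate=1−0.80=0.20, mild=0.65, elevated=0.56; AND[max(0, a+b−1)] → w = 0.00
R3 (z=-7.0): moderate=0.80, severe=0.37; AND[max(0, a+b−1)] → w = 0.17
R4 (z=24.1): elevated=0.56, mild=0.65; AND[max(0, a+b−1)] → w = 0.21
Weighted average = (0.00·23.1 + 0.00·24.0 + 0.17·-7.0 + 0.21·24.1) / (0.00 + 0.00 + 0.17 + 0.21)
  = 3.8710 / 0.3800 = 10.19

10.19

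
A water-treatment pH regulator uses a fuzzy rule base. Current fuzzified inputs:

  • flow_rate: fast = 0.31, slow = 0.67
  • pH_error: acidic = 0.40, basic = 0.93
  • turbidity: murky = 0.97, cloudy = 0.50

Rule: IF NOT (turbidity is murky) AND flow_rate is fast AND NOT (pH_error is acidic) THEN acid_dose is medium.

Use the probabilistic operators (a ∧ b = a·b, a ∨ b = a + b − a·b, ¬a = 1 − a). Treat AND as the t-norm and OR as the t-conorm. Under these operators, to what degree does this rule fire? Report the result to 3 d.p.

0.006

firing strength: ¬murky=1−0.97=0.03, fast=0.31, ¬acidic=1−0.40=0.60; AND[a·b] → w = 0.0056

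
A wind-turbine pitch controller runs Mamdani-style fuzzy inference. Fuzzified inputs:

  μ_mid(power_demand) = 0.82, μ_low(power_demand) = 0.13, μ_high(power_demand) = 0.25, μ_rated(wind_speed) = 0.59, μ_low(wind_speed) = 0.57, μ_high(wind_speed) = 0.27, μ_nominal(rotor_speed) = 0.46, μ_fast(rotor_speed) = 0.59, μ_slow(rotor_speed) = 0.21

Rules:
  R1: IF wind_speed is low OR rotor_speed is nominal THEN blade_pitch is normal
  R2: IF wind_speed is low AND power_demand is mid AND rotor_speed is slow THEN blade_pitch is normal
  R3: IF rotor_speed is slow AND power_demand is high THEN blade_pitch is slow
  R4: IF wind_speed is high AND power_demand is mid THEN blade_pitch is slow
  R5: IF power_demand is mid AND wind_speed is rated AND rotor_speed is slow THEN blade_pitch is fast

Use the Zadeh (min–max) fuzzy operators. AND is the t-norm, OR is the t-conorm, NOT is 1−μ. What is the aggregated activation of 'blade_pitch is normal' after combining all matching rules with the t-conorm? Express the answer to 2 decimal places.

0.57

R1: low=0.57, nominal=0.46; OR[max(a, b)] → w = 0.57
R2: low=0.57, mid=0.82, slow=0.21; AND[min(a, b)] → w = 0.21
R3: slow=0.21, high=0.25; AND[min(a, b)] → w = 0.21
R4: high=0.27, mid=0.82; AND[min(a, b)] → w = 0.27
R5: mid=0.82, rated=0.59, slow=0.21; AND[min(a, b)] → w = 0.21
Rules with consequent 'normal': {R1, R2} → strengths 0.57, 0.21
Aggregate via t-conorm [max(a, b)]: 0.57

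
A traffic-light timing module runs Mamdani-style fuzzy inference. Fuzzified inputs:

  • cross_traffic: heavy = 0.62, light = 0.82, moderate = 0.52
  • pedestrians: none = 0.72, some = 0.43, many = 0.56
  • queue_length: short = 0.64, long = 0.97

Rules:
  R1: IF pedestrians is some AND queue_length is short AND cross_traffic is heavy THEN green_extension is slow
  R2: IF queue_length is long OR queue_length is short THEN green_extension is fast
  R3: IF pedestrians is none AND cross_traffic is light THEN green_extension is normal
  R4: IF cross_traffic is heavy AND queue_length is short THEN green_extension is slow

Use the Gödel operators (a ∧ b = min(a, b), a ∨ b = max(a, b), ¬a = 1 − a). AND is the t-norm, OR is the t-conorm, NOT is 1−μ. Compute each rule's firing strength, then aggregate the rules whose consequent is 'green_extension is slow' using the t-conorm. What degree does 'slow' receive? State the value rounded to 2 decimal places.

0.62

R1: some=0.43, short=0.64, heavy=0.62; AND[min(a, b)] → w = 0.43
R2: long=0.97, short=0.64; OR[max(a, b)] → w = 0.97
R3: none=0.72, light=0.82; AND[min(a, b)] → w = 0.72
R4: heavy=0.62, short=0.64; AND[min(a, b)] → w = 0.62
Rules with consequent 'slow': {R1, R4} → strengths 0.43, 0.62
Aggregate via t-conorm [max(a, b)]: 0.62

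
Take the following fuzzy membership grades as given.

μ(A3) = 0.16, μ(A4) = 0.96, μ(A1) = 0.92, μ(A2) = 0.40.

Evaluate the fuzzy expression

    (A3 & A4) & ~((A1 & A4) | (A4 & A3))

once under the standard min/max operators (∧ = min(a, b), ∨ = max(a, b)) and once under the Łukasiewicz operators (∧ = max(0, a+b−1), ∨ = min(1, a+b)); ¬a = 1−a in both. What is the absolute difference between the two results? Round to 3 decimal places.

0.080

Under standard min/max:
  A3 & A4 = min(a, b) on (0.16, 0.96) = 0.16
  A1 & A4 = min(a, b) on (0.92, 0.96) = 0.92
  A4 & A3 = min(a, b) on (0.96, 0.16) = 0.16
  (A1 & A4) | (A4 & A3) = max(a, b) on (0.92, 0.16) = 0.92
  ~((A1 & A4) | (A4 & A3)) = 1 − 0.92 = 0.08
  (A3 & A4) & ~((A1 & A4) | (A4 & A3)) = min(a, b) on (0.16, 0.08) = 0.08
  → value = 0.0800
Under Łukasiewicz:
  A3 & A4 = max(0, a+b−1) on (0.16, 0.96) = 0.12
  A1 & A4 = max(0, a+b−1) on (0.92, 0.96) = 0.88
  A4 & A3 = max(0, a+b−1) on (0.96, 0.16) = 0.12
  (A1 & A4) | (A4 & A3) = min(1, a+b) on (0.88, 0.12) = 1.00
  ~((A1 & A4) | (A4 & A3)) = 1 − 1.00 = 0.00
  (A3 & A4) & ~((A1 & A4) | (A4 & A3)) = max(0, a+b−1) on (0.12, 0.00) = 0.00
  → value = 0.0000
|0.0800 − 0.0000| = 0.080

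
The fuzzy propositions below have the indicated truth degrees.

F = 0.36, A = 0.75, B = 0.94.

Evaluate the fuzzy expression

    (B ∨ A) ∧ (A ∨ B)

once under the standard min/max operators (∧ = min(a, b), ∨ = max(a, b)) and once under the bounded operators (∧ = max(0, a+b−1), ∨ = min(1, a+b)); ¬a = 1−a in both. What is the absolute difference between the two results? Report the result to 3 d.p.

Under standard min/max:
  B ∨ A = max(a, b) on (0.94, 0.75) = 0.94
  A ∨ B = max(a, b) on (0.75, 0.94) = 0.94
  (B ∨ A) ∧ (A ∨ B) = min(a, b) on (0.94, 0.94) = 0.94
  → value = 0.9400
Under bounded:
  B ∨ A = min(1, a+b) on (0.94, 0.75) = 1.00
  A ∨ B = min(1, a+b) on (0.75, 0.94) = 1.00
  (B ∨ A) ∧ (A ∨ B) = max(0, a+b−1) on (1.00, 1.00) = 1.00
  → value = 1.0000
|0.9400 − 1.0000| = 0.060

0.060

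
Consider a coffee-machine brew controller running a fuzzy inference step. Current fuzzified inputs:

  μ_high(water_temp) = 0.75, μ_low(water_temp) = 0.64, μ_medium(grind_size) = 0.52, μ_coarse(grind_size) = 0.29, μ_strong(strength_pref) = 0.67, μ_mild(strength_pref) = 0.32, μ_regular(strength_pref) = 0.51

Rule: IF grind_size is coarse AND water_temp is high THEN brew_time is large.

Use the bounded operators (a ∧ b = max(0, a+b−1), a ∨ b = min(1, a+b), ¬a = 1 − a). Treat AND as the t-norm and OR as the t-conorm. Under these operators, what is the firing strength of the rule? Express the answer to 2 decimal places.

0.04

firing strength: coarse=0.29, high=0.75; AND[max(0, a+b−1)] → w = 0.04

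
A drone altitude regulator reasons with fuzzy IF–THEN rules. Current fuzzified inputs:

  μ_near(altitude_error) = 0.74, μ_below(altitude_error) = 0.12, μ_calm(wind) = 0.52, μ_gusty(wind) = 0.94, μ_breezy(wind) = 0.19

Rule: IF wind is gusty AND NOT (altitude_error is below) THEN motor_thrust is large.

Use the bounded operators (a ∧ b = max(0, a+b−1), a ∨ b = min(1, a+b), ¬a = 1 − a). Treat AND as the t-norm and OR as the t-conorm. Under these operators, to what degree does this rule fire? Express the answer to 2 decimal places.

0.82

firing strength: gusty=0.94, ¬below=1−0.12=0.88; AND[max(0, a+b−1)] → w = 0.82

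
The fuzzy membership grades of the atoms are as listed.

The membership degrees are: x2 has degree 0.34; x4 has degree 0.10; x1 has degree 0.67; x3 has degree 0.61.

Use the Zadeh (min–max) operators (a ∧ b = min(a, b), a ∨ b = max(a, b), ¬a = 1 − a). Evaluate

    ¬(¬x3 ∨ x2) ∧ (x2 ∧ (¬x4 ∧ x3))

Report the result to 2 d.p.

¬x3 = 1 − 0.61 = 0.39
¬x3 ∨ x2 = max(a, b) on (0.39, 0.34) = 0.39
¬(¬x3 ∨ x2) = 1 − 0.39 = 0.61
¬x4 = 1 − 0.10 = 0.90
¬x4 ∧ x3 = min(a, b) on (0.90, 0.61) = 0.61
x2 ∧ (¬x4 ∧ x3) = min(a, b) on (0.34, 0.61) = 0.34
¬(¬x3 ∨ x2) ∧ (x2 ∧ (¬x4 ∧ x3)) = min(a, b) on (0.61, 0.34) = 0.34

0.34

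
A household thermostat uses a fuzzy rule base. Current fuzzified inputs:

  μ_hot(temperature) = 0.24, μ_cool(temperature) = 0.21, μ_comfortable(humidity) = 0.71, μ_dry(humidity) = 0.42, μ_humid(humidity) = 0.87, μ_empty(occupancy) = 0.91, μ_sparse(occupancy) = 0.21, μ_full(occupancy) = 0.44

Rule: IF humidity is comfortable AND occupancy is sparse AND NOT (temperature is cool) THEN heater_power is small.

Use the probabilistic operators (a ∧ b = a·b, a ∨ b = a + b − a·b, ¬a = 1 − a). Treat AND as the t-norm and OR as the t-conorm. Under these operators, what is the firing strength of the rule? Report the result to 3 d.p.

0.118

firing strength: comfortable=0.71, sparse=0.21, ¬cool=1−0.21=0.79; AND[a·b] → w = 0.1178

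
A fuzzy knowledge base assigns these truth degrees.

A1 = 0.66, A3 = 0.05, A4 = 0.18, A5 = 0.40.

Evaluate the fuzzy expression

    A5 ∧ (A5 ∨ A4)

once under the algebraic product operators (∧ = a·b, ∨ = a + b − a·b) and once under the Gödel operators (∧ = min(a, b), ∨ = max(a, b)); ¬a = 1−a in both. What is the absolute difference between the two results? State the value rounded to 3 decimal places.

0.197

Under algebraic product:
  A5 ∨ A4 = a + b − a·b on (0.4000, 0.1800) = 0.5080
  A5 ∧ (A5 ∨ A4) = a·b on (0.4000, 0.5080) = 0.2032
  → value = 0.2032
Under Gödel:
  A5 ∨ A4 = max(a, b) on (0.40, 0.18) = 0.40
  A5 ∧ (A5 ∨ A4) = min(a, b) on (0.40, 0.40) = 0.40
  → value = 0.4000
|0.2032 − 0.4000| = 0.197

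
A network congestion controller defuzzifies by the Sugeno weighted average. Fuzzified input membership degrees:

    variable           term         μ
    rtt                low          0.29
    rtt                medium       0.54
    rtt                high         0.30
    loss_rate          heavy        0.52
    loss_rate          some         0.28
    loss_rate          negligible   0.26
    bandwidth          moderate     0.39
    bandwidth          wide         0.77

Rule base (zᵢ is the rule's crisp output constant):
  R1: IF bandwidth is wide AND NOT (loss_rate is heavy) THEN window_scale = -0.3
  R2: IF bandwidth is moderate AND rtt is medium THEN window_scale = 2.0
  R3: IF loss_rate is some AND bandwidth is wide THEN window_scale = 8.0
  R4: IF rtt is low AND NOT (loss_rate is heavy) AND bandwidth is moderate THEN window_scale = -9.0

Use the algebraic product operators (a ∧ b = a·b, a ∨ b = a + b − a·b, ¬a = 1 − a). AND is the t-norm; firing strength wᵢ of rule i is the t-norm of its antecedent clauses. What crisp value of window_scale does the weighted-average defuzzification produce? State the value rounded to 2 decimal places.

1.82

R1 (z=-0.3): wide=0.77, ¬heavy=1−0.52=0.48; AND[a·b] → w = 0.3696
R2 (z=2.0): moderate=0.39, medium=0.54; AND[a·b] → w = 0.2106
R3 (z=8.0): some=0.28, wide=0.77; AND[a·b] → w = 0.2156
R4 (z=-9.0): low=0.29, ¬heavy=1−0.52=0.48, moderate=0.39; AND[a·b] → w = 0.0543
Weighted average = (0.3696·-0.3 + 0.2106·2.0 + 0.2156·8.0 + 0.0543·-9.0) / (0.3696 + 0.2106 + 0.2156 + 0.0543)
  = 1.5465 / 0.8501 = 1.82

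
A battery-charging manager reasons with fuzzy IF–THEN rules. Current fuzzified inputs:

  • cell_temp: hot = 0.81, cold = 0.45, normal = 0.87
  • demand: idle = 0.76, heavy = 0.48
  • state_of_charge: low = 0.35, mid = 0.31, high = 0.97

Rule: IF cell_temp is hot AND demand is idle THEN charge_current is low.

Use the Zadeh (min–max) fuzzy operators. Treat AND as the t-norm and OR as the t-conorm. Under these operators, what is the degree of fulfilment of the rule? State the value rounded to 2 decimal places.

firing strength: hot=0.81, idle=0.76; AND[min(a, b)] → w = 0.76

0.76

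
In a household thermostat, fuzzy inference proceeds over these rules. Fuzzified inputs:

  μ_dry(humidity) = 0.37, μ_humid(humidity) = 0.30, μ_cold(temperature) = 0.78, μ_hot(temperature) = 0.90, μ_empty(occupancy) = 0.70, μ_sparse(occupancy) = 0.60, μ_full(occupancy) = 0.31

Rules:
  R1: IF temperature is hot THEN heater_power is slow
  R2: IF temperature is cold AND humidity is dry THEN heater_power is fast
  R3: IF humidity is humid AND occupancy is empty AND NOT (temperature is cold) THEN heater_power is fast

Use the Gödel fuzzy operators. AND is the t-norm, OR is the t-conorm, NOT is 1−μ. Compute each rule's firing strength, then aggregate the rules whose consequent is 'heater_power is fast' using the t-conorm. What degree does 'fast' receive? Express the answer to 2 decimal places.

R1: hot=0.90 → w = 0.90
R2: cold=0.78, dry=0.37; AND[min(a, b)] → w = 0.37
R3: humid=0.30, empty=0.70, ¬cold=1−0.78=0.22; AND[min(a, b)] → w = 0.22
Rules with consequent 'fast': {R2, R3} → strengths 0.37, 0.22
Aggregate via t-conorm [max(a, b)]: 0.37

0.37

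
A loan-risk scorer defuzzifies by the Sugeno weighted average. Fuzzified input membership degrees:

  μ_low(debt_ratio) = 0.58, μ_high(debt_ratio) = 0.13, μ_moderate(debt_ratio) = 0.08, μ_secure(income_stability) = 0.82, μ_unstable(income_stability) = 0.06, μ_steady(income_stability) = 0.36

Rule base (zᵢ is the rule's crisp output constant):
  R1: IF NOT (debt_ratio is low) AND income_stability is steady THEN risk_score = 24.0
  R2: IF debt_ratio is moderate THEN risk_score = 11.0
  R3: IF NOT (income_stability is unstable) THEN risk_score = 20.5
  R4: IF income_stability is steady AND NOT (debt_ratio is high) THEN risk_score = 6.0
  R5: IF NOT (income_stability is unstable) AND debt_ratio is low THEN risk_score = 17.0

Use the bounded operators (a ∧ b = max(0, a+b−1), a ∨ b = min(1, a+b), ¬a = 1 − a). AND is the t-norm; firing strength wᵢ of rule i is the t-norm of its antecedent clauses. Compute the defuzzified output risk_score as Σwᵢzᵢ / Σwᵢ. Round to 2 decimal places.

R1 (z=24.0): ¬low=1−0.58=0.42, steady=0.36; AND[max(0, a+b−1)] → w = 0.00
R2 (z=11.0): moderate=0.08 → w = 0.08
R3 (z=20.5): ¬unstable=1−0.06=0.94 → w = 0.94
R4 (z=6.0): steady=0.36, ¬high=1−0.13=0.87; AND[max(0, a+b−1)] → w = 0.23
R5 (z=17.0): ¬unstable=1−0.06=0.94, low=0.58; AND[max(0, a+b−1)] → w = 0.52
Weighted average = (0.00·24.0 + 0.08·11.0 + 0.94·20.5 + 0.23·6.0 + 0.52·17.0) / (0.00 + 0.08 + 0.94 + 0.23 + 0.52)
  = 30.3700 / 1.7700 = 17.16

17.16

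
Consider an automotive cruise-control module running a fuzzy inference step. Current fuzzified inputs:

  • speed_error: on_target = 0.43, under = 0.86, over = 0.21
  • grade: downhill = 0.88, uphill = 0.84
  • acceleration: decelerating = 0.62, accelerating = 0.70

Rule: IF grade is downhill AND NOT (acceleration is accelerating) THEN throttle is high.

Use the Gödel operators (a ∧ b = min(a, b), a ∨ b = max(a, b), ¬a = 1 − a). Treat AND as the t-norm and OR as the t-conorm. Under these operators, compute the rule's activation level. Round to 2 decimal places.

0.30

firing strength: downhill=0.88, ¬accelerating=1−0.70=0.30; AND[min(a, b)] → w = 0.30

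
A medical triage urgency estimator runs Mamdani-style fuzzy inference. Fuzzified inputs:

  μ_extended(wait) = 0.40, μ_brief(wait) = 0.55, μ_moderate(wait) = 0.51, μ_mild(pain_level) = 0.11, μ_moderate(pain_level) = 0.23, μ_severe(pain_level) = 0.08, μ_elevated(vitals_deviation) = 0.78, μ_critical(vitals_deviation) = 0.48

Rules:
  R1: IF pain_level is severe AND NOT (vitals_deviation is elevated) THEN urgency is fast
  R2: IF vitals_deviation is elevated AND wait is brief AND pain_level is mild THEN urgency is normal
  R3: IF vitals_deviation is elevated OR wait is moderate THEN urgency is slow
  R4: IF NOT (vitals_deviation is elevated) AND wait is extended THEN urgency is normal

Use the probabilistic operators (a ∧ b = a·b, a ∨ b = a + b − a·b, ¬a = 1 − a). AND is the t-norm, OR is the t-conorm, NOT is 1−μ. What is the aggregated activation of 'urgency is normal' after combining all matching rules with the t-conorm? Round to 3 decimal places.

R1: severe=0.08, ¬elevated=1−0.78=0.22; AND[a·b] → w = 0.0176
R2: elevated=0.78, brief=0.55, mild=0.11; AND[a·b] → w = 0.0472
R3: elevated=0.78, moderate=0.51; OR[a + b − a·b] → w = 0.8922
R4: ¬elevated=1−0.78=0.22, extended=0.40; AND[a·b] → w = 0.0880
Rules with consequent 'normal': {R2, R4} → strengths 0.0472, 0.0880
Aggregate via t-conorm [a + b − a·b]: 0.1310

0.131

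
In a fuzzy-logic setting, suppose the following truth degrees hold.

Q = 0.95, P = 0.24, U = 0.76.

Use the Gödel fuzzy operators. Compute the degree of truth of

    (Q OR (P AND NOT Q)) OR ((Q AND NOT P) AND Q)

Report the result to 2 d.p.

NOT Q = 1 − 0.95 = 0.05
P AND NOT Q = min(a, b) on (0.24, 0.05) = 0.05
Q OR (P AND NOT Q) = max(a, b) on (0.95, 0.05) = 0.95
NOT P = 1 − 0.24 = 0.76
Q AND NOT P = min(a, b) on (0.95, 0.76) = 0.76
(Q AND NOT P) AND Q = min(a, b) on (0.76, 0.95) = 0.76
(Q OR (P AND NOT Q)) OR ((Q AND NOT P) AND Q) = max(a, b) on (0.95, 0.76) = 0.95

0.95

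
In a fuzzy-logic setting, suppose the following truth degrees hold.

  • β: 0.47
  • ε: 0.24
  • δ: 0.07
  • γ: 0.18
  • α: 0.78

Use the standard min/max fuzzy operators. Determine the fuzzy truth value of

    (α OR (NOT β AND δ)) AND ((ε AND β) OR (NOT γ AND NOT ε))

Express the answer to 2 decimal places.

NOT β = 1 − 0.47 = 0.53
NOT β AND δ = min(a, b) on (0.53, 0.07) = 0.07
α OR (NOT β AND δ) = max(a, b) on (0.78, 0.07) = 0.78
ε AND β = min(a, b) on (0.24, 0.47) = 0.24
NOT γ = 1 − 0.18 = 0.82
NOT ε = 1 − 0.24 = 0.76
NOT γ AND NOT ε = min(a, b) on (0.82, 0.76) = 0.76
(ε AND β) OR (NOT γ AND NOT ε) = max(a, b) on (0.24, 0.76) = 0.76
(α OR (NOT β AND δ)) AND ((ε AND β) OR (NOT γ AND NOT ε)) = min(a, b) on (0.78, 0.76) = 0.76

0.76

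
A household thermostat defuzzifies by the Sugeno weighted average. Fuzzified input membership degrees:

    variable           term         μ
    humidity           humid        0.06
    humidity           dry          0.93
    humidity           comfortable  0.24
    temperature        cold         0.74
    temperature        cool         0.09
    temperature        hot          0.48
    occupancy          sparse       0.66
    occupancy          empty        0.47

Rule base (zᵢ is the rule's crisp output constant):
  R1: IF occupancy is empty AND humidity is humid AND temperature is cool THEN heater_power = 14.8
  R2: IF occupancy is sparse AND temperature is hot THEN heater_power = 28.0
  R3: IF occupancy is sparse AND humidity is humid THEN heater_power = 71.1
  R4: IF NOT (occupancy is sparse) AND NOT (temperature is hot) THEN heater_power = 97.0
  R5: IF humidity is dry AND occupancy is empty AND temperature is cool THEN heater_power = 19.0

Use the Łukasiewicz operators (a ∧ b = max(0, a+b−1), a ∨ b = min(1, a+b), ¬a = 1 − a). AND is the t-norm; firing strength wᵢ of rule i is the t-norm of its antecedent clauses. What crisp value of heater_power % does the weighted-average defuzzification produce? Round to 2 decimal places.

R1 (z=14.8): empty=0.47, humid=0.06, cool=0.09; AND[max(0, a+b−1)] → w = 0.00
R2 (z=28.0): sparse=0.66, hot=0.48; AND[max(0, a+b−1)] → w = 0.14
R3 (z=71.1): sparse=0.66, humid=0.06; AND[max(0, a+b−1)] → w = 0.00
R4 (z=97.0): ¬sparse=1−0.66=0.34, ¬hot=1−0.48=0.52; AND[max(0, a+b−1)] → w = 0.00
R5 (z=19.0): dry=0.93, empty=0.47, cool=0.09; AND[max(0, a+b−1)] → w = 0.00
Weighted average = (0.00·14.8 + 0.14·28.0 + 0.00·71.1 + 0.00·97.0 + 0.00·19.0) / (0.00 + 0.14 + 0.00 + 0.00 + 0.00)
  = 3.9200 / 0.1400 = 28.00

28.00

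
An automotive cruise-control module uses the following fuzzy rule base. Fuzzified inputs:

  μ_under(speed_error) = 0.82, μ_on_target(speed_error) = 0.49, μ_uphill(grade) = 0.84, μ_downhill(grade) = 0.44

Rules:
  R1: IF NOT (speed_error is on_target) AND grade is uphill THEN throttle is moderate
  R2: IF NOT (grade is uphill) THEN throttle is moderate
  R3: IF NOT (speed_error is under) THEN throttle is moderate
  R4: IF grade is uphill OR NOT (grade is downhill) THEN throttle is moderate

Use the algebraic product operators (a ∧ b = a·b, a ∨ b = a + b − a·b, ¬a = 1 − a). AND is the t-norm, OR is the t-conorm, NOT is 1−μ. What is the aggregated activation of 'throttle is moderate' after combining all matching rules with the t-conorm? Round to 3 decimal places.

R1: ¬on_target=1−0.49=0.51, uphill=0.84; AND[a·b] → w = 0.4284
R2: ¬uphill=1−0.84=0.16 → w = 0.1600
R3: ¬under=1−0.82=0.18 → w = 0.1800
R4: uphill=0.84, ¬downhill=1−0.44=0.56; OR[a + b − a·b] → w = 0.9296
Rules with consequent 'moderate': {R1, R2, R3, R4} → strengths 0.4284, 0.1600, 0.1800, 0.9296
Aggregate via t-conorm [a + b − a·b]: 0.9723

0.972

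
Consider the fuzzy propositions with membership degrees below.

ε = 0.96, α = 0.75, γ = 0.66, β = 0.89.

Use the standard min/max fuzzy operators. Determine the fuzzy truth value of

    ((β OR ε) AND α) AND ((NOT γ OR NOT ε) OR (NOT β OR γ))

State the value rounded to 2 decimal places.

0.66

β OR ε = max(a, b) on (0.89, 0.96) = 0.96
(β OR ε) AND α = min(a, b) on (0.96, 0.75) = 0.75
NOT γ = 1 − 0.66 = 0.34
NOT ε = 1 − 0.96 = 0.04
NOT γ OR NOT ε = max(a, b) on (0.34, 0.04) = 0.34
NOT β = 1 − 0.89 = 0.11
NOT β OR γ = max(a, b) on (0.11, 0.66) = 0.66
(NOT γ OR NOT ε) OR (NOT β OR γ) = max(a, b) on (0.34, 0.66) = 0.66
((β OR ε) AND α) AND ((NOT γ OR NOT ε) OR (NOT β OR γ)) = min(a, b) on (0.75, 0.66) = 0.66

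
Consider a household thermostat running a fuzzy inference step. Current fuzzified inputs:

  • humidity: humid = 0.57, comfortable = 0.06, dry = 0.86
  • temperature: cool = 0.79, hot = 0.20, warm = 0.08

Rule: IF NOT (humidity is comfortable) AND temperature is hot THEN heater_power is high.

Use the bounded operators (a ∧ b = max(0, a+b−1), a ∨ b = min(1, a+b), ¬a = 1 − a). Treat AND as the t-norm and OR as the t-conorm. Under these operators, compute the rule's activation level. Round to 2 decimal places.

0.14

firing strength: ¬comfortable=1−0.06=0.94, hot=0.20; AND[max(0, a+b−1)] → w = 0.14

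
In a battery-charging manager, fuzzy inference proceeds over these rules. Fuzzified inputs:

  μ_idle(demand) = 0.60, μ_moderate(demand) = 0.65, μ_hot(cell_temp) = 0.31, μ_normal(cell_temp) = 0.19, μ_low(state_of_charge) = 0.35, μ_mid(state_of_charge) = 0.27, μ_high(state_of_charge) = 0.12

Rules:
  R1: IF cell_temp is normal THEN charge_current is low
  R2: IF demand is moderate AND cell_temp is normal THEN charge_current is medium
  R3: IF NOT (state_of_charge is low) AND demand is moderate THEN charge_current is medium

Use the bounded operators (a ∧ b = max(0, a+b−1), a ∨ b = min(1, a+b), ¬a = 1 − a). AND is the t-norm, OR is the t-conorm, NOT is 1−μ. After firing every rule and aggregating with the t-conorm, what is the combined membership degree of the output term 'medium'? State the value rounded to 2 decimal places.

0.30

R1: normal=0.19 → w = 0.19
R2: moderate=0.65, normal=0.19; AND[max(0, a+b−1)] → w = 0.00
R3: ¬low=1−0.35=0.65, moderate=0.65; AND[max(0, a+b−1)] → w = 0.30
Rules with consequent 'medium': {R2, R3} → strengths 0.00, 0.30
Aggregate via t-conorm [min(1, a+b)]: 0.30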